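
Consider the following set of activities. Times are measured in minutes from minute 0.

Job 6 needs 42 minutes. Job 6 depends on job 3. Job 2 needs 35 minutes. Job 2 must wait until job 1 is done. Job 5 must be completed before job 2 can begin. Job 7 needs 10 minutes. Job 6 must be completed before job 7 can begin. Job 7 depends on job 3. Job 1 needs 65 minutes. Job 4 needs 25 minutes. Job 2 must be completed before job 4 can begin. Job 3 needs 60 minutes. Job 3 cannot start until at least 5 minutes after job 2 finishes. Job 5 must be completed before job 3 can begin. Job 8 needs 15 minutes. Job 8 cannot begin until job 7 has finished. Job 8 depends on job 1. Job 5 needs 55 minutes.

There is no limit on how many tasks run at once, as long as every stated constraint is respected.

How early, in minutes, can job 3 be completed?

165

Job 5 has no prerequisites, so it starts at minute 0 and finishes at minute 55.
Nothing blocks job 1, so it runs from minute 0 to minute 65.
Job 2 needs all of job 1 (finishes minute 65); job 5 (finishes minute 55). That puts its earliest start at minute 65; it finishes at 65 + 35 = minute 100.
Job 3 has to wait for job 2 (finishes minute 100, plus 5-minute gap → minute 105); job 5 (finishes minute 55). The latest of these is minute 105, so job 3 runs minute 105 to 105 + 60 = minute 165.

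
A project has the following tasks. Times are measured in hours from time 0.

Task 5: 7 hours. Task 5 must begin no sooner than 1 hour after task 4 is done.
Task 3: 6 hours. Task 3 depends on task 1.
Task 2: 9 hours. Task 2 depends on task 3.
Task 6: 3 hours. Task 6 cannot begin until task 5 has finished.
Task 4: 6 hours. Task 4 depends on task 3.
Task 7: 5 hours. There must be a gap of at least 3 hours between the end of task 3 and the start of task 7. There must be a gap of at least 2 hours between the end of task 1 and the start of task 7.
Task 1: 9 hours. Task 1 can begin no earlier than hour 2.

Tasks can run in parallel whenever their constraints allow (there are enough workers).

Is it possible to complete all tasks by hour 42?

Task 1 cannot begin until its own release at hour 2. It runs from hour 2 to 2 + 9 = hour 11.
Task 3 waits on task 1 (finishes hour 11), so it starts at hour 11 and finishes at 11 + 6 = hour 17.
Task 7 has to wait for task 3 (finishes hour 17, plus 3-hour gap → hour 20); task 1 (finishes hour 11, plus 2-hour gap → hour 13). The latest of these is hour 20, so task 7 runs hour 20 to 20 + 5 = hour 25.
After task 3 (finishes hour 17), task 4 can start at hour 17 and finishes at hour 23.
Task 5 cannot begin until task 4 (finishes hour 23, plus 1-hour gap → hour 24). It runs from hour 24 to 24 + 7 = hour 31.
After task 5 (finishes hour 31), task 6 can start at hour 31 and finishes at hour 34.
Task 2 cannot begin until task 3 (finishes hour 17). It runs from hour 17 to 17 + 9 = hour 26.
Every task is finished by hour 34, which is no later than the deadline of 42, so the schedule is feasible.

Yes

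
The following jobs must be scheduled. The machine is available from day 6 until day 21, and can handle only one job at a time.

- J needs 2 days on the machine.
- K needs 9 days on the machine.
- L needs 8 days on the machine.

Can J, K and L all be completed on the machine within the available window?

The machine window is 21 − 6 = 15 days.
Running back to back, the jobs need 2 + 9 + 8 = 19 days on the machine.
Since 19 > 15, they cannot all fit.

No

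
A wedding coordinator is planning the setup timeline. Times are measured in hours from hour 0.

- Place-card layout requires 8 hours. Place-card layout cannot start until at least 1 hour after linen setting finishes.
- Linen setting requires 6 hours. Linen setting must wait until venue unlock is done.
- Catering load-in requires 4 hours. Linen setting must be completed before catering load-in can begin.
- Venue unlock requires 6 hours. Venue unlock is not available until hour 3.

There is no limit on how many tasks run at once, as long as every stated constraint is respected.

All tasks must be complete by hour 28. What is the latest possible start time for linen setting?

Catering load-in must finish by hour 28; it takes 4 hours, so it must start by 28 − 4 = hour 24.
To finish by hour 28, place-card layout (duration 8) must start no later than hour 20.
Linen setting must finish in time for catering load-in (must start by hour 24); place-card layout (must start by hour 20, minus 1-hour gap → hour 19). The tightest is hour 19, so linen setting must start by 19 − 6 = hour 13.

13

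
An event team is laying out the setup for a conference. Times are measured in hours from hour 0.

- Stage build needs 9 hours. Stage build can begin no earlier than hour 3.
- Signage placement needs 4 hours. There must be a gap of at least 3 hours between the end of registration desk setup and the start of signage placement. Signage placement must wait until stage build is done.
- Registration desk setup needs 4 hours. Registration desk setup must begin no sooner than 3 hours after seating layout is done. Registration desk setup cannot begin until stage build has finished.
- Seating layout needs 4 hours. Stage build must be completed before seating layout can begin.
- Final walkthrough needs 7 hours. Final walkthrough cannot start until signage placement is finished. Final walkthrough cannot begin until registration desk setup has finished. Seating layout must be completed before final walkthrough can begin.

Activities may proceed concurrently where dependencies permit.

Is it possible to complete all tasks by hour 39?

Yes

Stage build cannot begin until its own release at hour 3. It runs from hour 3 to 3 + 9 = hour 12.
Seating layout cannot begin until stage build (finishes hour 12). It runs from hour 12 to 12 + 4 = hour 16.
Registration desk setup cannot start until seating layout (finishes hour 16, plus 3-hour gap → hour 19); stage build (finishes hour 12). The controlling bound is hour 19, so registration desk setup finishes at 19 + 4 = hour 23.
For signage placement: registration desk setup (finishes hour 23, plus 3-hour gap → hour 26); stage build (finishes hour 12). Taking the maximum gives a start of hour 26, and it finishes at 26 + 4 = hour 30.
For final walkthrough: signage placement (finishes hour 30); registration desk setup (finishes hour 23); seating layout (finishes hour 16). Taking the maximum gives a start of hour 30, and it finishes at 30 + 7 = hour 37.
Every task is finished by hour 37, which is no later than the deadline of 39, so the schedule is feasible.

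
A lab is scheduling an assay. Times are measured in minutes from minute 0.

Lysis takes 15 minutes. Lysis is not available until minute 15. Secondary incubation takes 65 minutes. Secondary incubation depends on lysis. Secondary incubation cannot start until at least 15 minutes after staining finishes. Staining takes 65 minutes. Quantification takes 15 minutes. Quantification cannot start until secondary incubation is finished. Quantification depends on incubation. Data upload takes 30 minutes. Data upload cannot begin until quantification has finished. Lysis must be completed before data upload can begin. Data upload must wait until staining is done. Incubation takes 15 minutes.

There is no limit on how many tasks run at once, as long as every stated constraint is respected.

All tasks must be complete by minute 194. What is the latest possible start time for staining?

Data upload has no dependents, so it just needs to finish by minute 194. Starting by 194 − 30 = minute 164 achieves that.
Quantification must finish before data upload (must start by minute 164). With a 15-minute duration, quantification must start by 164 − 15 = minute 149.
Secondary incubation feeds into quantification (must start by minute 149); so secondary incubation must finish by minute 149 and therefore start by minute 84.
Staining has several dependents: secondary incubation (must start by minute 84, minus 15-minute gap → minute 69); data upload (must start by minute 164). The earliest of those limits is minute 69, so staining must start by 69 − 65 = minute 4.

4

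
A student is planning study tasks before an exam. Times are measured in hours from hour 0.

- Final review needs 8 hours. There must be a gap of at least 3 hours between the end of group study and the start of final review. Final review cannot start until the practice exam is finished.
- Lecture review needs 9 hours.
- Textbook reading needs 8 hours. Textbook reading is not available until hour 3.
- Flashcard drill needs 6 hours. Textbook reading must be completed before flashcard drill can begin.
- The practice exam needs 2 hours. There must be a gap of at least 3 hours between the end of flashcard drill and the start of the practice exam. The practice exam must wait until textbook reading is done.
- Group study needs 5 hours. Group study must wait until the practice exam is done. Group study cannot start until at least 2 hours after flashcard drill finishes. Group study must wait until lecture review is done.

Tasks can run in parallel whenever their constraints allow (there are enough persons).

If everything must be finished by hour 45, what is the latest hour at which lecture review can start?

Final review has no dependents, so it just needs to finish by hour 45. Starting by 45 − 8 = hour 37 achieves that.
Group study feeds into final review (must start by hour 37, minus 3-hour gap → hour 34); so group study must finish by hour 34 and therefore start by hour 29.
Lecture review has to be done before group study (must start by hour 29). That means finishing by hour 29, i.e. starting by 29 − 9 = hour 20.

20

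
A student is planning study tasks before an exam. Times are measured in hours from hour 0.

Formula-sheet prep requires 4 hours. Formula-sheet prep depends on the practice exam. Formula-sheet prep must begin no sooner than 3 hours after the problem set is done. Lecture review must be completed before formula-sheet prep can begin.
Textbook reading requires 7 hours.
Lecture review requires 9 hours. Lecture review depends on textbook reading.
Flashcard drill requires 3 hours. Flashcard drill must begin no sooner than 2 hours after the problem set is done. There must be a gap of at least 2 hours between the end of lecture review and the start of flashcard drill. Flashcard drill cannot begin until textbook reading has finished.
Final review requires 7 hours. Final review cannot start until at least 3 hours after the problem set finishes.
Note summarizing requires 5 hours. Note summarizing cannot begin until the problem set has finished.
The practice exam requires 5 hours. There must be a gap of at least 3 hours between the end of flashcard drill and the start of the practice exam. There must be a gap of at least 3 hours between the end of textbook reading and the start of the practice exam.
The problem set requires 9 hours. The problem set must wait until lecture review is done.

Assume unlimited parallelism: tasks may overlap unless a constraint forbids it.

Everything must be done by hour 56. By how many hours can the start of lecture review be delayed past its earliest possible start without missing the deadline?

Textbook reading has no prerequisites, so it starts at hour 0 and finishes at hour 7.
Lecture review waits on textbook reading (finishes hour 7), so it starts at hour 7 and finishes at 7 + 9 = hour 16.

Working backward from the deadline:
Nothing follows formula-sheet prep; the deadline of hour 56 is its only limit. It must start by 56 − 4 = hour 52.
The practice exam has to be done before formula-sheet prep (must start by hour 52). That means finishing by hour 52, i.e. starting by 52 − 5 = hour 47.
Since the practice exam (must start by hour 47, minus 3-hour gap → hour 44) depends on it, flashcard drill must finish by hour 44. Backing off its 3-hour duration gives a latest start of hour 41.
To finish by hour 56, note summarizing (duration 5) must start no later than hour 51.
Nothing follows final review; the deadline of hour 56 is its only limit. It must start by 56 − 7 = hour 49.
The problem set has several dependents: flashcard drill (must start by hour 41, minus 2-hour gap → hour 39); note summarizing (must start by hour 51); formula-sheet prep (must start by hour 52, minus 3-hour gap → hour 49); final review (must start by hour 49, minus 3-hour gap → hour 46). The earliest of those limits is hour 39, so the problem set must start by 39 − 9 = hour 30.
Lecture review must finish in time for the problem set (must start by hour 30); flashcard drill (must start by hour 41, minus 2-hour gap → hour 39); formula-sheet prep (must start by hour 52). The tightest is hour 30, so lecture review must start by 30 − 9 = hour 21.
So lecture review can start as early as hour 7 and as late as hour 21, giving 21 − 7 = 14 hours of slack.

14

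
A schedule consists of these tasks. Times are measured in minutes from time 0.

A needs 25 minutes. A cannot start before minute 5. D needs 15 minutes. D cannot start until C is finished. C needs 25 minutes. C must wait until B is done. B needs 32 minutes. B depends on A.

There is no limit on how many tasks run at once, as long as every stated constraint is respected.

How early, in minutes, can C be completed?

87

A waits on its own release at minute 5, so it starts at minute 5 and finishes at 5 + 25 = minute 30.
B cannot begin until A (finishes minute 30). It runs from minute 30 to 30 + 32 = minute 62.
C cannot begin until B (finishes minute 62). It runs from minute 62 to 62 + 25 = minute 87.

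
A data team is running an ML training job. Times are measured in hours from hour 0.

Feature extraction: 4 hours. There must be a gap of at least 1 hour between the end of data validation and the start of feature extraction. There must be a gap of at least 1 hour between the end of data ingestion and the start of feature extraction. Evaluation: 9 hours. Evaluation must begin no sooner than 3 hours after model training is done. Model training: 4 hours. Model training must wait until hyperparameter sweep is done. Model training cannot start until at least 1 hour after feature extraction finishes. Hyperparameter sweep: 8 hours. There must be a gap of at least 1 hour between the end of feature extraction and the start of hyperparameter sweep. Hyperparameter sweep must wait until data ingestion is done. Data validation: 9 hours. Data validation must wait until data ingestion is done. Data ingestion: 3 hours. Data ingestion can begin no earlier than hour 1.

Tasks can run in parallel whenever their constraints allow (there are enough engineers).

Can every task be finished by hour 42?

Data ingestion cannot begin until its own release at hour 1. It runs from hour 1 to 1 + 3 = hour 4.
Data validation cannot begin until data ingestion (finishes hour 4). It runs from hour 4 to 4 + 9 = hour 13.
Feature extraction has to wait for data validation (finishes hour 13, plus 1-hour gap → hour 14); data ingestion (finishes hour 4, plus 1-hour gap → hour 5). The latest of these is hour 14, so feature extraction runs hour 14 to 14 + 4 = hour 18.
Hyperparameter sweep cannot start until feature extraction (finishes hour 18, plus 1-hour gap → hour 19); data ingestion (finishes hour 4). The controlling bound is hour 19, so hyperparameter sweep finishes at 19 + 8 = hour 27.
Model training cannot start until hyperparameter sweep (finishes hour 27); feature extraction (finishes hour 18, plus 1-hour gap → hour 19). The controlling bound is hour 27, so model training finishes at 27 + 4 = hour 31.
Evaluation waits on model training (finishes hour 31, plus 3-hour gap → hour 34), so it starts at hour 34 and finishes at 34 + 9 = hour 43.
The earliest everything can be done is hour 43, which is after the deadline of 42, so it is not possible.

No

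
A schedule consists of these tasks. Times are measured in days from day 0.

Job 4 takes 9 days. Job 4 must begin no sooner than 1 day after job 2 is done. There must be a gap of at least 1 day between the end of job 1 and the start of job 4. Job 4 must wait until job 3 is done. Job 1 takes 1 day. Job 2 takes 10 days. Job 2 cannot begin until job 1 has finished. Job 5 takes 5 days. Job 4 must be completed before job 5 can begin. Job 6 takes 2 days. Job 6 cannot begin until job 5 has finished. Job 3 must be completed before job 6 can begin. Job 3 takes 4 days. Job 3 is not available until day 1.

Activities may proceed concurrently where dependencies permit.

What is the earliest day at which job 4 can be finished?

Job 3 waits on its own release at day 1, so it starts at day 1 and finishes at 1 + 4 = day 5.
Job 1 has no prerequisites, so it starts at day 0 and finishes at day 1.
Job 2 waits on job 1 (finishes day 1), so it starts at day 1 and finishes at 1 + 10 = day 11.
Job 4 has to wait for job 2 (finishes day 11, plus 1-day gap → day 12); job 1 (finishes day 1, plus 1-day gap → day 2); job 3 (finishes day 5). The latest of these is day 12, so job 4 runs day 12 to 12 + 9 = day 21.

21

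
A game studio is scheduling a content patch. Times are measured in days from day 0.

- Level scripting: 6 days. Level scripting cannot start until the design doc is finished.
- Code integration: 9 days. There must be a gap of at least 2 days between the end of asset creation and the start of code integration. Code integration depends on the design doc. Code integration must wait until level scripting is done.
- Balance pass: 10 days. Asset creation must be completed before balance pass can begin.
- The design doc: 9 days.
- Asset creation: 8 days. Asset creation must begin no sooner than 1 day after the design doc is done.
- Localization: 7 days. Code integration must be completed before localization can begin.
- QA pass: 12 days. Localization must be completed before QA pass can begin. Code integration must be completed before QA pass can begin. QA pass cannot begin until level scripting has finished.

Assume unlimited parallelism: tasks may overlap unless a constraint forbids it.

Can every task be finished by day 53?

Yes

Nothing blocks the design doc, so it runs from day 0 to day 9.
Level scripting cannot begin until the design doc (finishes day 9). It runs from day 9 to 9 + 6 = day 15.
Asset creation cannot begin until the design doc (finishes day 9, plus 1-day gap → day 10). It runs from day 10 to 10 + 8 = day 18.
Balance pass cannot begin until asset creation (finishes day 18). It runs from day 18 to 18 + 10 = day 28.
Code integration has to wait for asset creation (finishes day 18, plus 2-day gap → day 20); the design doc (finishes day 9); level scripting (finishes day 15). The latest of these is day 20, so code integration runs day 20 to 20 + 9 = day 29.
After code integration (finishes day 29), localization can start at day 29 and finishes at day 36.
QA pass has to wait for localization (finishes day 36); code integration (finishes day 29); level scripting (finishes day 15). The latest of these is day 36, so QA pass runs day 36 to 36 + 12 = day 48.
Every task is finished by day 48, which is no later than the deadline of 53, so the schedule is feasible.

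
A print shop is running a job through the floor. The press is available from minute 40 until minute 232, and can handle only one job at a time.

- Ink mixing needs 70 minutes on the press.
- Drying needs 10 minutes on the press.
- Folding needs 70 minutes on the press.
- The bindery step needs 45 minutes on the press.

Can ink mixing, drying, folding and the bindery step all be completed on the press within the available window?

No

The press window is 232 − 40 = 192 minutes.
Running back to back, the jobs need 70 + 10 + 70 + 45 = 195 minutes on the press.
Since 195 > 192, they cannot all fit.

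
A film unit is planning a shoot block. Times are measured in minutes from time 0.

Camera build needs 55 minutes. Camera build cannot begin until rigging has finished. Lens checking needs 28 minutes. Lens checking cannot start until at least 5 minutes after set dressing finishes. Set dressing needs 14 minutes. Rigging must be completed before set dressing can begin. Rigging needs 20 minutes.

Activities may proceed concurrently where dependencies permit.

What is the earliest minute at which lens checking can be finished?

67

Rigging can start immediately at minute 0; it finishes at minute 20.
Set dressing cannot begin until rigging (finishes minute 20). It runs from minute 20 to 20 + 14 = minute 34.
Lens checking waits on set dressing (finishes minute 34, plus 5-minute gap → minute 39), so it starts at minute 39 and finishes at 39 + 28 = minute 67.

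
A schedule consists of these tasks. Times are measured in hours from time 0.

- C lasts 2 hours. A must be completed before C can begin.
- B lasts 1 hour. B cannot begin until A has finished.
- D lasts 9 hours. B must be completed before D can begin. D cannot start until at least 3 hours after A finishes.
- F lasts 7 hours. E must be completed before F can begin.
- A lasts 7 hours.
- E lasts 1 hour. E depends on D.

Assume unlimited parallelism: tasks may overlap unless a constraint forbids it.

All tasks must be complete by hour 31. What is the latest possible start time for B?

F has no dependents, so it just needs to finish by hour 31. Starting by 31 − 7 = hour 24 achieves that.
E has to be done before F (must start by hour 24). That means finishing by hour 24, i.e. starting by 24 − 1 = hour 23.
D has to be done before E (must start by hour 23). That means finishing by hour 23, i.e. starting by 23 − 9 = hour 14.
B feeds into D (must start by hour 14); so B must finish by hour 14 and therefore start by hour 13.

13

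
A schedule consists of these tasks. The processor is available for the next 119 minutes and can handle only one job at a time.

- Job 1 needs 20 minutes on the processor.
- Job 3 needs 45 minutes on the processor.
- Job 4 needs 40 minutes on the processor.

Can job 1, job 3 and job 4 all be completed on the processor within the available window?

Yes

Running back to back, the jobs need 20 + 45 + 40 = 105 minutes on the processor.
Since 105 ≤ 119, they fit within the window.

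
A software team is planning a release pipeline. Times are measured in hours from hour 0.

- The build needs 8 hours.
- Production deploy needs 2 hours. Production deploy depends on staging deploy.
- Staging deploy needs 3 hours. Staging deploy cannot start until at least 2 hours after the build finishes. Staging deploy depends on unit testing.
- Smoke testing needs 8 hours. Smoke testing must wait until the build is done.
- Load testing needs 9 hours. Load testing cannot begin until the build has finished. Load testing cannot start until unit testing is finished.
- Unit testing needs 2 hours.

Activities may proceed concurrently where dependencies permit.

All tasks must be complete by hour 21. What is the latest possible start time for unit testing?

Production deploy has no dependents, so it just needs to finish by hour 21. Starting by 21 − 2 = hour 19 achieves that.
Staging deploy feeds into production deploy (must start by hour 19); so staging deploy must finish by hour 19 and therefore start by hour 16.
Load testing must finish by hour 21; it takes 9 hours, so it must start by 21 − 9 = hour 12.
Unit testing feeds staging deploy (must start by hour 16); load testing (must start by hour 12). Taking the minimum, unit testing must finish by hour 12 and start by 12 − 2 = hour 10.

10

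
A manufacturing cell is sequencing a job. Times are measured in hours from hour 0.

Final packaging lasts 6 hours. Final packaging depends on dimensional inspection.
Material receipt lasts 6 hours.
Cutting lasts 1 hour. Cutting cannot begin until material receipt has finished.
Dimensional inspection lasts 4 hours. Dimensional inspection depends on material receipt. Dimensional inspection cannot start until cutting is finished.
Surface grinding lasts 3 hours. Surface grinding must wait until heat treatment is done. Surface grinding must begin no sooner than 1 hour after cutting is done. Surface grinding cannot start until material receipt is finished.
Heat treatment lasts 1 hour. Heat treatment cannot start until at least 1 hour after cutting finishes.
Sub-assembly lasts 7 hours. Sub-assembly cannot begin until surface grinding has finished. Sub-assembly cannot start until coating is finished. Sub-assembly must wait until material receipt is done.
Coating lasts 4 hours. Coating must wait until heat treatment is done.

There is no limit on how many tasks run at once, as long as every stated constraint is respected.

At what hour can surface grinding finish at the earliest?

12

Nothing blocks material receipt, so it runs from hour 0 to hour 6.
Cutting waits on material receipt (finishes hour 6), so it starts at hour 6 and finishes at 6 + 1 = hour 7.
Heat treatment cannot begin until cutting (finishes hour 7, plus 1-hour gap → hour 8). It runs from hour 8 to 8 + 1 = hour 9.
Surface grinding needs all of heat treatment (finishes hour 9); cutting (finishes hour 7, plus 1-hour gap → hour 8); material receipt (finishes hour 6). That puts its earliest start at hour 9; it finishes at 9 + 3 = hour 12.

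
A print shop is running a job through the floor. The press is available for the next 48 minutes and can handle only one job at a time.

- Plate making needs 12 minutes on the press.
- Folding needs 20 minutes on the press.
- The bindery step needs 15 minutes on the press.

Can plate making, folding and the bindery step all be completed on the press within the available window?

Yes

Running back to back, the jobs need 12 + 20 + 15 = 47 minutes on the press.
Since 47 ≤ 48, they fit within the window.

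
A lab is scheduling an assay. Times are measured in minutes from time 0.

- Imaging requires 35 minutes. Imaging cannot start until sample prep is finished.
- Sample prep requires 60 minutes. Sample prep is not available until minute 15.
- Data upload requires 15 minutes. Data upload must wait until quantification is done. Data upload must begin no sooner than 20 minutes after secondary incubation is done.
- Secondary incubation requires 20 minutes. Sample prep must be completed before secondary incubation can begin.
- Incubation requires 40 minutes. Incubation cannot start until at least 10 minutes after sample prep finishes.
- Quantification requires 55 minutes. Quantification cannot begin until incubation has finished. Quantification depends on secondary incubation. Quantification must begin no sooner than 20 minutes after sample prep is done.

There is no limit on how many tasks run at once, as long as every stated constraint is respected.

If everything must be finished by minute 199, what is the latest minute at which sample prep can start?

19

Data upload has no dependents, so it just needs to finish by minute 199. Starting by 199 − 15 = minute 184 achieves that.
Since data upload (must start by minute 184) depends on it, quantification must finish by minute 184. Backing off its 55-minute duration gives a latest start of minute 129.
Incubation must finish before quantification (must start by minute 129). With a 40-minute duration, incubation must start by 129 − 40 = minute 89.
For secondary incubation: quantification (must start by minute 129); data upload (must start by minute 184, minus 20-minute gap → minute 164). The most restrictive is minute 129; with a 20-minute duration, secondary incubation must start by minute 109.
Nothing follows imaging; the deadline of minute 199 is its only limit. It must start by 199 − 35 = minute 164.
For sample prep: incubation (must start by minute 89, minus 10-minute gap → minute 79); secondary incubation (must start by minute 109); imaging (must start by minute 164); quantification (must start by minute 129, minus 20-minute gap → minute 109). The most restrictive is minute 79; with a 60-minute duration, sample prep must start by minute 19.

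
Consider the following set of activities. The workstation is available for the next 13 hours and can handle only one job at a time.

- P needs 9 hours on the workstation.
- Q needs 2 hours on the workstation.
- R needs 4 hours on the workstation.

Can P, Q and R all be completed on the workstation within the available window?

Running back to back, the jobs need 9 + 2 + 4 = 15 hours on the workstation.
Since 15 > 13, they cannot all fit.

No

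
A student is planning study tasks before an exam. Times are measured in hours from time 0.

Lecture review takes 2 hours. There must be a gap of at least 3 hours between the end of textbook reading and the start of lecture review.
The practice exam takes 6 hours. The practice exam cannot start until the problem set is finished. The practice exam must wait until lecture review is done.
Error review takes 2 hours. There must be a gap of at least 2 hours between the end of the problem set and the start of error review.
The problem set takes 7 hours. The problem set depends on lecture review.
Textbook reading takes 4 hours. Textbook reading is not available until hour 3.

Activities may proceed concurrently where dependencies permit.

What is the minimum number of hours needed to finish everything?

Textbook reading cannot begin until its own release at hour 3. It runs from hour 3 to 3 + 4 = hour 7.
After textbook reading (finishes hour 7, plus 3-hour gap → hour 10), lecture review can start at hour 10 and finishes at hour 12.
The problem set waits on lecture review (finishes hour 12), so it starts at hour 12 and finishes at 12 + 7 = hour 19.
Error review waits on the problem set (finishes hour 19, plus 2-hour gap → hour 21), so it starts at hour 21 and finishes at 21 + 2 = hour 23.
The practice exam cannot start until the problem set (finishes hour 19); lecture review (finishes hour 12). The controlling bound is hour 19, so the practice exam finishes at 19 + 6 = hour 25.
All tasks are finished once the last one completes. Finish times: Textbook reading at 7, Lecture review at 12, The problem set at 19, The practice exam at 25, Error review at 23. The latest is hour 25.

25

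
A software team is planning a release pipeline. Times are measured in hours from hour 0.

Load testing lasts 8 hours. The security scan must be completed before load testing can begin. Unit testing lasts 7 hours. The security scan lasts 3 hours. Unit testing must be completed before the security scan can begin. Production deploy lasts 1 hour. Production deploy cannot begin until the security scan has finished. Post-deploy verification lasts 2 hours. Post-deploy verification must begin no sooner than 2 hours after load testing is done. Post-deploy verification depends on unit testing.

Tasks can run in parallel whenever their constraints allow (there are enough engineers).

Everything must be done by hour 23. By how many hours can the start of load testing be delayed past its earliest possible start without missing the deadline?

1

Unit testing has no prerequisites, so it starts at hour 0 and finishes at hour 7.
The security scan waits on unit testing (finishes hour 7), so it starts at hour 7 and finishes at 7 + 3 = hour 10.
After the security scan (finishes hour 10), load testing can start at hour 10 and finishes at hour 18.

Working backward from the deadline:
Nothing follows post-deploy verification; the deadline of hour 23 is its only limit. It must start by 23 − 2 = hour 21.
Load testing feeds into post-deploy verification (must start by hour 21, minus 2-hour gap → hour 19); so load testing must finish by hour 19 and therefore start by hour 11.
So load testing can start as early as hour 10 and as late as hour 11, giving 11 − 10 = 1 hour of slack.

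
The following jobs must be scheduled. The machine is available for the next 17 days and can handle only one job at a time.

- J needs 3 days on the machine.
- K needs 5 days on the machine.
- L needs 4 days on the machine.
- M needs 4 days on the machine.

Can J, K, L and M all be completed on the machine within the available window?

Running back to back, the jobs need 3 + 5 + 4 + 4 = 16 days on the machine.
Since 16 ≤ 17, they fit within the window.

Yes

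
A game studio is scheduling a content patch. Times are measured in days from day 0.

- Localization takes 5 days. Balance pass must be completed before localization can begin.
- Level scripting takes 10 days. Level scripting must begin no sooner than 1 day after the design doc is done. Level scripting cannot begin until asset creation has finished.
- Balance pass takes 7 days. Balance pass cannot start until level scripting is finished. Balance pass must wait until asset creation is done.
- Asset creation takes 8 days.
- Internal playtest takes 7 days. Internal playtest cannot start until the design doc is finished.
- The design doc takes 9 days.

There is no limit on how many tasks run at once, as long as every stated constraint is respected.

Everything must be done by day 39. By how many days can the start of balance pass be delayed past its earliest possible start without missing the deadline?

7

Asset creation can start immediately at day 0; it finishes at day 8.
The design doc has no prerequisites, so it starts at day 0 and finishes at day 9.
Level scripting cannot start until the design doc (finishes day 9, plus 1-day gap → day 10); asset creation (finishes day 8). The controlling bound is day 10, so level scripting finishes at 10 + 10 = day 20.
Balance pass cannot start until level scripting (finishes day 20); asset creation (finishes day 8). The controlling bound is day 20, so balance pass finishes at 20 + 7 = day 27.

Working backward from the deadline:
Localization has no dependents, so it just needs to finish by day 39. Starting by 39 − 5 = day 34 achieves that.
Since localization (must start by day 34) depends on it, balance pass must finish by day 34. Backing off its 7-day duration gives a latest start of day 27.
So balance pass can start as early as day 20 and as late as day 27, giving 27 − 20 = 7 days of slack.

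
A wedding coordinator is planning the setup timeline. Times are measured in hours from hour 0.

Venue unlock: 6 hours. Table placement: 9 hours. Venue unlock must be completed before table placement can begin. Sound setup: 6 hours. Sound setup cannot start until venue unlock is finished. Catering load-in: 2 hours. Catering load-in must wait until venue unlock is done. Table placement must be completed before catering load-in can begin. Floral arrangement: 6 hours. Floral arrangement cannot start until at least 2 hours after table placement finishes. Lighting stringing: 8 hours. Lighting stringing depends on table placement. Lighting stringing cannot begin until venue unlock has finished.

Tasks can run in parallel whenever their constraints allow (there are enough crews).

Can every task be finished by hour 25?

Yes

Nothing blocks venue unlock, so it runs from hour 0 to hour 6.
After venue unlock (finishes hour 6), sound setup can start at hour 6 and finishes at hour 12.
Table placement cannot begin until venue unlock (finishes hour 6). It runs from hour 6 to 6 + 9 = hour 15.
For catering load-in: venue unlock (finishes hour 6); table placement (finishes hour 15). Taking the maximum gives a start of hour 15, and it finishes at 15 + 2 = hour 17.
For lighting stringing: table placement (finishes hour 15); venue unlock (finishes hour 6). Taking the maximum gives a start of hour 15, and it finishes at 15 + 8 = hour 23.
Floral arrangement cannot begin until table placement (finishes hour 15, plus 2-hour gap → hour 17). It runs from hour 17 to 17 + 6 = hour 23.
Every task is finished by hour 23, which is no later than the deadline of 25, so the schedule is feasible.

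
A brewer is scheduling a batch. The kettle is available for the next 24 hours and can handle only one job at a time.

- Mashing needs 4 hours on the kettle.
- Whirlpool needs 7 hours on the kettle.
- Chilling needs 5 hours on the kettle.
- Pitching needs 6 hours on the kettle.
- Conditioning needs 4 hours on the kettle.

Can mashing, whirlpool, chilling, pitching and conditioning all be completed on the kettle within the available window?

No

Running back to back, the jobs need 4 + 7 + 5 + 6 + 4 = 26 hours on the kettle.
Since 26 > 24, they cannot all fit.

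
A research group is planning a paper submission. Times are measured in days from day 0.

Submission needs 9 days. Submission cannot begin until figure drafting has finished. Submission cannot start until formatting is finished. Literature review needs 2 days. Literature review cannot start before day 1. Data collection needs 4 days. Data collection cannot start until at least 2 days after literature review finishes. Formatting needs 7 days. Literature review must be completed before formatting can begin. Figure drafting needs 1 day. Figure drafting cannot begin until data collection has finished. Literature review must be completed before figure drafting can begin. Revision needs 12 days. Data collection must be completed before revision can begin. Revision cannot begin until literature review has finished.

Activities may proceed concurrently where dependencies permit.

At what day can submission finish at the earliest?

Literature review waits on its own release at day 1, so it starts at day 1 and finishes at 1 + 2 = day 3.
Formatting cannot begin until literature review (finishes day 3). It runs from day 3 to 3 + 7 = day 10.
Data collection waits on literature review (finishes day 3, plus 2-day gap → day 5), so it starts at day 5 and finishes at 5 + 4 = day 9.
Figure drafting cannot start until data collection (finishes day 9); literature review (finishes day 3). The controlling bound is day 9, so figure drafting finishes at 9 + 1 = day 10.
Submission needs all of figure drafting (finishes day 10); formatting (finishes day 10). That puts its earliest start at day 10; it finishes at 10 + 9 = day 19.

19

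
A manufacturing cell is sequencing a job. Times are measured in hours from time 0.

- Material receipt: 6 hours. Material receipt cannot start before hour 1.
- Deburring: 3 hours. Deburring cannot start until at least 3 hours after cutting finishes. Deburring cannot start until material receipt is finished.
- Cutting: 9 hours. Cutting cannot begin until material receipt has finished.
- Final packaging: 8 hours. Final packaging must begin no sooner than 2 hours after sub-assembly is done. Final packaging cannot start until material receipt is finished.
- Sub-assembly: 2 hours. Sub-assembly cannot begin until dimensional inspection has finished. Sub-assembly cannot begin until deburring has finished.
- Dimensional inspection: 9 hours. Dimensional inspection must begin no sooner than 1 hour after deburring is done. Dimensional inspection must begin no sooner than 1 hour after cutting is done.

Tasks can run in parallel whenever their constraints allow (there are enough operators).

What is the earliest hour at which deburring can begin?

After its own release at hour 1, material receipt can start at hour 1 and finishes at hour 7.
Cutting waits on material receipt (finishes hour 7), so it starts at hour 7 and finishes at 7 + 9 = hour 16.
Deburring waits on cutting (finishes hour 16, plus 3-hour gap → hour 19); material receipt (finishes hour 7). The latest of these is hour 19, which is the earliest deburring can start.

19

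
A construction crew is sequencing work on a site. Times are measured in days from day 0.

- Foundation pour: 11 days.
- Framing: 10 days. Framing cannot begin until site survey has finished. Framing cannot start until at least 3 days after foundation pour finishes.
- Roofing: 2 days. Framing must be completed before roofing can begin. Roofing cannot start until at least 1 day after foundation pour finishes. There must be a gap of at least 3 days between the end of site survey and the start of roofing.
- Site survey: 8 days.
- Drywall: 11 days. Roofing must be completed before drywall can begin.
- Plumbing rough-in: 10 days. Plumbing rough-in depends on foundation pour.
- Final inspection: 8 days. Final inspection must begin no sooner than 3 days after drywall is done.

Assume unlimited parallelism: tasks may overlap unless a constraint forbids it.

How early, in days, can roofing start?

Foundation pour has no prerequisites, so it starts at day 0 and finishes at day 11.
Site survey can start immediately at day 0; it finishes at day 8.
Framing needs all of site survey (finishes day 8); foundation pour (finishes day 11, plus 3-day gap → day 14). That puts its earliest start at day 14; it finishes at 14 + 10 = day 24.
Roofing waits on framing (finishes day 24); foundation pour (finishes day 11, plus 1-day gap → day 12); site survey (finishes day 8, plus 3-day gap → day 11). The latest of these is day 24, which is the earliest roofing can start.

24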